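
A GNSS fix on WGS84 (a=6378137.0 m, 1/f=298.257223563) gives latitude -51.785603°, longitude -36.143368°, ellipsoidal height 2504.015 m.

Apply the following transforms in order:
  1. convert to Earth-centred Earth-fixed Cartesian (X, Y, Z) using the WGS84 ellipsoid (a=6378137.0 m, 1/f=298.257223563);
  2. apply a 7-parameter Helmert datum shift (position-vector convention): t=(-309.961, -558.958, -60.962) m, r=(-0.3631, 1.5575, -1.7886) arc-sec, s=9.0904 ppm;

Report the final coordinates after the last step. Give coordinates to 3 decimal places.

start: φ=-51.785603°, λ=-36.143368°, h=2504.015 m
→ ECEF (a=6378137.000, f=1/298.257223563): X=3194061.2911, Y=-2332854.8085, Z=-4990049.0444
→ Helmert 7p (PV): X=3193722.4561, Y=-2333471.4546, Z=-4990175.3797

X=3193722.456 m, Y=-2333471.455 m, Z=-4990175.380 m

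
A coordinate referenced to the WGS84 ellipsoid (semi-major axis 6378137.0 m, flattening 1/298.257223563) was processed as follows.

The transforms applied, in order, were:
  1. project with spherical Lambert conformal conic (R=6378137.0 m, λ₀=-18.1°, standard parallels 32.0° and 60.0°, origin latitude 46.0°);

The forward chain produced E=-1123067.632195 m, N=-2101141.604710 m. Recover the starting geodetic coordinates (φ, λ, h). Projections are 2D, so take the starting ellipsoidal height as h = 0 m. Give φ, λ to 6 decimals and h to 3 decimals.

φ=26.226335°, λ=-29.074528°, h=0.000 m

start: E=-1123067.6322, N=-2101141.6047 m
→ lcc⁻¹: φ=26.22633500°, λ=-29.07452800°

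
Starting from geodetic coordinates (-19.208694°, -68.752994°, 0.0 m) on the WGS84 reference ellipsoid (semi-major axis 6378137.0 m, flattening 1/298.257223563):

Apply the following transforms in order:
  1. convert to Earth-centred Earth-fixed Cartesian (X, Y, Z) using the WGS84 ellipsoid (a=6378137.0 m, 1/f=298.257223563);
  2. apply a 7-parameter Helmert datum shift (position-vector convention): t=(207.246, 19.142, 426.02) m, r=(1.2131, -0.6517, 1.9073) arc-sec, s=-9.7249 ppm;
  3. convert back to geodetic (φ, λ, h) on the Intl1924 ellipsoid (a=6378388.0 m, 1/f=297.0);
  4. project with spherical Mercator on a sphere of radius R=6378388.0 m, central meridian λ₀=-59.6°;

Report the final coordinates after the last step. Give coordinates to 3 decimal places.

start: φ=-19.208694°, λ=-68.752994°, h=0.000 m
→ ECEF (a=6378137.000, f=1/298.257223563): X=2183478.0111, Y=-5615673.0887, Z=-2085178.1724
→ Helmert 7p (PV): X=2183722.5379, Y=-5615566.8813, Z=-2084758.0026
→ geod (Bowring, a=6378388.000): φ=-19.20565179°, λ=-68.75046077°, h=-389.1613 m
→ merc (R=6378388.0, λ₀=-59.6°): E=-1018664.7198, N=-2179248.8645

E=-1018664.720 m, N=-2179248.864 m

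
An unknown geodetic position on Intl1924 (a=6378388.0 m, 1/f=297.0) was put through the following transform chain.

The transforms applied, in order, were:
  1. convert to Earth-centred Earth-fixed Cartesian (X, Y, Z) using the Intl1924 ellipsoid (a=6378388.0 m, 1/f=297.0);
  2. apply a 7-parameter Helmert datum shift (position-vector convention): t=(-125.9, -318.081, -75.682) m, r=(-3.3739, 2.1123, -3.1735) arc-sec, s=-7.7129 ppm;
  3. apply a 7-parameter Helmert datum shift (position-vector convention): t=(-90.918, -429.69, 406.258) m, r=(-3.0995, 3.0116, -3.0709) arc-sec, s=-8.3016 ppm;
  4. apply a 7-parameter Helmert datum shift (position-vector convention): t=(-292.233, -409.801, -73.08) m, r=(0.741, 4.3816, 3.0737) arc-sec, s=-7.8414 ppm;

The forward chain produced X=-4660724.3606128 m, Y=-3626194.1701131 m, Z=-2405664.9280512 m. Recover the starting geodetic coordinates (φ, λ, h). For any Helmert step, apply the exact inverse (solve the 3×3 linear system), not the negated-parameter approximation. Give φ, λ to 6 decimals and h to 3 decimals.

φ=-22.309339°, λ=-142.120734°, h=333.401 m

start: X=-4660724.3606, Y=-3626194.1701, Z=-2405664.9281 m
→ Helmert⁻¹: X=-4660471.5989, Y=-3625751.9939, Z=-2405696.6865
→ Helmert⁻¹: X=-4660330.2618, Y=-3625385.6256, Z=-2406245.4410
→ Helmert⁻¹: X=-4660159.8890, Y=-3625127.8437, Z=-2406295.3377
→ geod (Bowring, a=6378388.000): φ=-22.30933900°, λ=-142.12073400°, h=333.4010 m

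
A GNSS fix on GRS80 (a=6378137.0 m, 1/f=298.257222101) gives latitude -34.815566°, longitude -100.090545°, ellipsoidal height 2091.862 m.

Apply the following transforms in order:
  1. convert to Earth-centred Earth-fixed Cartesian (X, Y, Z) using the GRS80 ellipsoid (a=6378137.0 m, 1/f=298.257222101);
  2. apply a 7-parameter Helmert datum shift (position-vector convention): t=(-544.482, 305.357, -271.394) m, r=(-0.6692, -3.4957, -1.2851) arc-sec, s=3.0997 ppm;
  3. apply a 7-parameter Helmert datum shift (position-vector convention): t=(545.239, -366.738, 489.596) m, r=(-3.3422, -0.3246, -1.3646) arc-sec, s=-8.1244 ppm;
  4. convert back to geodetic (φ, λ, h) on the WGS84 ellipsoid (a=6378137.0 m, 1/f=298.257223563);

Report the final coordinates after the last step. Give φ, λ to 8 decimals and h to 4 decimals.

start: φ=-34.815566°, λ=-100.090545°, h=2091.862 m
→ ECEF (a=6378137.000, f=1/298.257222101): X=-918745.4100, Y=-5162741.7763, Z=-3622281.7799
→ Helmert 7p (PV): X=-919263.5163, Y=-5162458.4502, Z=-3622563.2226
→ Helmert 7p (PV): X=-918739.2613, Y=-5162835.8623, Z=-3621961.9931
→ geod (Bowring, a=6378137.000): φ=-34.81272911°, λ=-100.09029875°, h=1984.4566 m

φ=-34.81272911°, λ=-100.09029875°, h=1984.4566 m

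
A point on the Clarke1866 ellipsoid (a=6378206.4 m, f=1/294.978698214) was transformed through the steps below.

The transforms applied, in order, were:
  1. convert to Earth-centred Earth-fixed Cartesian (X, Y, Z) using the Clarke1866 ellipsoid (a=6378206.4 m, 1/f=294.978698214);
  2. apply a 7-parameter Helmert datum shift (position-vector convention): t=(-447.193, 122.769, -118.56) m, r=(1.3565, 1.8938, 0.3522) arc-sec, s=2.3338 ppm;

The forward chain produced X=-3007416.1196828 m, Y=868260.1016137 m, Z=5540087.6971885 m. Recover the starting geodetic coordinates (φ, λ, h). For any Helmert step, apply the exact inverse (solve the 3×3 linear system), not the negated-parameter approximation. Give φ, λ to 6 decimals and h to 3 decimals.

start: X=-3007416.1197, Y=868260.1016, Z=5540087.6972 m
→ Helmert⁻¹: X=-3007011.2930, Y=868176.8759, Z=5540160.0093
→ geod (Bowring, a=6378206.400): φ=60.70268400°, λ=163.89564400°, h=1319.1450 m

φ=60.702684°, λ=163.895644°, h=1319.145 m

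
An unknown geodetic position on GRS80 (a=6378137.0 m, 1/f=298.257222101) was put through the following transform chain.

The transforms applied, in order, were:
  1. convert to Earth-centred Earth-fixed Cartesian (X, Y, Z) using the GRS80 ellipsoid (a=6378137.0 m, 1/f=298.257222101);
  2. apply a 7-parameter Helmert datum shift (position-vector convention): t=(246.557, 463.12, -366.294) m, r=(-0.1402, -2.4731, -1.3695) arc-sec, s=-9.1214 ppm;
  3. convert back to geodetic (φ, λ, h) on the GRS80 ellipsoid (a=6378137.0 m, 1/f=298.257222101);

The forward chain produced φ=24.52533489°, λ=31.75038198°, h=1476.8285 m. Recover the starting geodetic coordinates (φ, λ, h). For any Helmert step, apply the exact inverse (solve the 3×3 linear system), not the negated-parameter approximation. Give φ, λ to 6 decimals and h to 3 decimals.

φ=24.529474°, λ=31.747978°, h=1274.440 m

start: φ=24.525335°, λ=31.750382°, h=1476.829 m
→ ECEF (a=6378137.000, f=1/298.257222101): X=4938298.6719, Y=3055957.4730, Z=2631943.8196
→ Helmert⁻¹: X=4938108.4306, Y=3055553.2212, Z=2632276.9935
→ geod (Bowring, a=6378137.000): φ=24.52947400°, λ=31.74797800°, h=1274.4400 m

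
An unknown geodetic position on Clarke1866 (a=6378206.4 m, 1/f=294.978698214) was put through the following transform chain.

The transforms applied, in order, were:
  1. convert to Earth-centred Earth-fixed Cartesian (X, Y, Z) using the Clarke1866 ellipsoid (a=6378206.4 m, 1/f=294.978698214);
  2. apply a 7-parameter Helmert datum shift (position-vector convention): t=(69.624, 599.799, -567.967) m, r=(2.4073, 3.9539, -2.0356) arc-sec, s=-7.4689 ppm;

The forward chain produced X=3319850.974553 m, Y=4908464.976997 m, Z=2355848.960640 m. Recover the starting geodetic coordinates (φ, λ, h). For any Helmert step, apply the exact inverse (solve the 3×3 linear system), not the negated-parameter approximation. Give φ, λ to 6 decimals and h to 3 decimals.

φ=21.821381°, λ=55.925844°, h=1388.405 m

start: X=3319850.9746, Y=4908464.9770, Z=2355848.9606 m
→ Helmert⁻¹: X=3319712.5391, Y=4907962.0983, Z=2356440.8829
→ geod (Bowring, a=6378206.400): φ=21.82138100°, λ=55.92584400°, h=1388.4050 m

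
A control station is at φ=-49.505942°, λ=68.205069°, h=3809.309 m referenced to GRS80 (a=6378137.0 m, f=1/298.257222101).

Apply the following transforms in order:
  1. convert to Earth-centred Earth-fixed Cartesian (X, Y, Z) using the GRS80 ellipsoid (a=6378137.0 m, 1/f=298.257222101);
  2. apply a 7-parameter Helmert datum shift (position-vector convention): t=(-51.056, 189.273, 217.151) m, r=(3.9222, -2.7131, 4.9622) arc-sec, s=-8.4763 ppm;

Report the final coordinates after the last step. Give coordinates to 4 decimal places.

start: φ=-49.505942°, λ=68.205069°, h=3809.309 m
→ ECEF (a=6378137.000, f=1/298.257222101): X=1541682.1586, Y=3855469.5697, Z=-4830182.8796
→ Helmert 7p (PV): X=1541588.8162, Y=3855755.0981, Z=-4829831.1957

X=1541588.8162 m, Y=3855755.0981 m, Z=-4829831.1957 m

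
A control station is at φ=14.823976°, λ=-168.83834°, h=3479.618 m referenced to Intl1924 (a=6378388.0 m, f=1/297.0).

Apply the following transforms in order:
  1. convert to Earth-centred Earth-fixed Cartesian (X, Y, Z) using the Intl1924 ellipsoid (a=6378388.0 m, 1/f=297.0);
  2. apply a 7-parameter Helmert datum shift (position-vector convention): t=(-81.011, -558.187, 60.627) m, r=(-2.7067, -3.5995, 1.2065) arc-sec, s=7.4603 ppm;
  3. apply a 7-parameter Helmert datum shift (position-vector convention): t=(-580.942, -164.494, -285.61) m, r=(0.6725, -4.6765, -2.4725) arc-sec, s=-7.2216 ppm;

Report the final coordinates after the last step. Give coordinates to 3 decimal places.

X=-6054827.662 m, Y=-1195202.844 m, Z=1621733.061 m

start: φ=14.823976°, λ=-168.838340°, h=3479.618 m
→ ECEF (a=6378388.000, f=1/297.0): X=-6054091.8391, Y=-1194533.0404, Z=1622188.7905
→ Helmert 7p (PV): X=-6054239.3371, Y=-1195114.2640, Z=1622171.5449
→ Helmert 7p (PV): X=-6054827.6617, Y=-1195202.8445, Z=1621733.0611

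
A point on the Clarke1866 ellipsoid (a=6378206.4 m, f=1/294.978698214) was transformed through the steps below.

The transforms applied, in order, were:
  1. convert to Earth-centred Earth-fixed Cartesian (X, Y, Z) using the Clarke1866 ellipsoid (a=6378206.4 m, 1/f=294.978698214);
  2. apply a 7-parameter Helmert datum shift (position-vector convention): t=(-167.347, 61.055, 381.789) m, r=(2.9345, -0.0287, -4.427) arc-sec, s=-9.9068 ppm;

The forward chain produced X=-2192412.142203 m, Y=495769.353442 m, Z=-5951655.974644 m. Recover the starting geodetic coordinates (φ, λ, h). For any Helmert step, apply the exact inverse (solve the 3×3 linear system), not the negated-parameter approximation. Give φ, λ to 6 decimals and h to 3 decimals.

start: X=-2192412.1422, Y=495769.3534, Z=-5951655.9746 m
→ Helmert⁻¹: X=-2192277.9783, Y=495581.4774, Z=-5952103.4754
→ geod (Bowring, a=6378206.400): φ=-69.44099800°, λ=167.26194400°, h=3057.9140 m

φ=-69.440998°, λ=167.261944°, h=3057.914 m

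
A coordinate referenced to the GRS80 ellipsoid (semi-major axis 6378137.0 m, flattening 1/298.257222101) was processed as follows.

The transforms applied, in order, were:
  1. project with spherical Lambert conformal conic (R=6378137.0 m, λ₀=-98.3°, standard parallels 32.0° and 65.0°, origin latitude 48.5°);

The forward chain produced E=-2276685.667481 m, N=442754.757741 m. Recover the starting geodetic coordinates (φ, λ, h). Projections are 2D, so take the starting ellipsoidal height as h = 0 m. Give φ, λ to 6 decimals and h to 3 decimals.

φ=47.923255°, λ=-131.167868°, h=0.000 m

start: E=-2276685.6675, N=442754.7577 m
→ lcc⁻¹: φ=47.92325500°, λ=-131.16786800°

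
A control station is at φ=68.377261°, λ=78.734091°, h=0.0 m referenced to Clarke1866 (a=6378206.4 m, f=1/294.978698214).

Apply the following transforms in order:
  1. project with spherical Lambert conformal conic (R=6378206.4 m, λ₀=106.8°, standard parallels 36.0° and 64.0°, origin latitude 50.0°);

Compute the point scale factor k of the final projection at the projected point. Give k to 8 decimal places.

1.02712877

start: φ=68.377261°, λ=78.734091°, h=0.000 m
→ into lcc (λ₀=106.8°): φ=68.37726100°, λ−λ₀=-28.06590900°
scale k = 1.02712877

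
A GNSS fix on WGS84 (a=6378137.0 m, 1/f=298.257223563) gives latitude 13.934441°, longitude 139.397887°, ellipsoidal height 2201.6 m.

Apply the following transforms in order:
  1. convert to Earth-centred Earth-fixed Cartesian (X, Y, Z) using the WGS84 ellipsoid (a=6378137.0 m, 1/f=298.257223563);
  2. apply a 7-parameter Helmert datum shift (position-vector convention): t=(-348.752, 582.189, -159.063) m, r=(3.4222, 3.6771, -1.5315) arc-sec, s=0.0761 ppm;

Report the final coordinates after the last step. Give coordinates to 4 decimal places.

start: φ=13.934441°, λ=139.397887°, h=2201.600 m
→ ECEF (a=6378137.000, f=1/298.257223563): X=-4702610.2669, Y=4030925.3164, Z=1526473.0724
→ Helmert 7p (PV): X=-4702902.2349, Y=4031517.4025, Z=1526464.8377

X=-4702902.2349 m, Y=4031517.4025 m, Z=1526464.8377 m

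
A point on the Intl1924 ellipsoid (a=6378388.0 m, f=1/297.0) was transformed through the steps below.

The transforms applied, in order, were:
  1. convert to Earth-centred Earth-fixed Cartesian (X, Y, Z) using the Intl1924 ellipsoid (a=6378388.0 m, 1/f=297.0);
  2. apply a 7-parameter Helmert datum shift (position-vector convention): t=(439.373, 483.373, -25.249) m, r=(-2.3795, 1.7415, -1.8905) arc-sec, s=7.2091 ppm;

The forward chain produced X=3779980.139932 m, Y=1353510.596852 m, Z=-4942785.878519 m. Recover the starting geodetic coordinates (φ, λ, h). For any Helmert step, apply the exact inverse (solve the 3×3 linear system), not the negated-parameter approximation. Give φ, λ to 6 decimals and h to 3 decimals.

start: X=3779980.1399, Y=1353510.5969, Z=-4942785.8785 m
→ Helmert⁻¹: X=3779542.8494, Y=1353109.1303, Z=-4942677.4765
→ geod (Bowring, a=6378388.000): φ=-51.10534900°, λ=19.69780800°, h=2144.8940 m

φ=-51.105349°, λ=19.697808°, h=2144.894 m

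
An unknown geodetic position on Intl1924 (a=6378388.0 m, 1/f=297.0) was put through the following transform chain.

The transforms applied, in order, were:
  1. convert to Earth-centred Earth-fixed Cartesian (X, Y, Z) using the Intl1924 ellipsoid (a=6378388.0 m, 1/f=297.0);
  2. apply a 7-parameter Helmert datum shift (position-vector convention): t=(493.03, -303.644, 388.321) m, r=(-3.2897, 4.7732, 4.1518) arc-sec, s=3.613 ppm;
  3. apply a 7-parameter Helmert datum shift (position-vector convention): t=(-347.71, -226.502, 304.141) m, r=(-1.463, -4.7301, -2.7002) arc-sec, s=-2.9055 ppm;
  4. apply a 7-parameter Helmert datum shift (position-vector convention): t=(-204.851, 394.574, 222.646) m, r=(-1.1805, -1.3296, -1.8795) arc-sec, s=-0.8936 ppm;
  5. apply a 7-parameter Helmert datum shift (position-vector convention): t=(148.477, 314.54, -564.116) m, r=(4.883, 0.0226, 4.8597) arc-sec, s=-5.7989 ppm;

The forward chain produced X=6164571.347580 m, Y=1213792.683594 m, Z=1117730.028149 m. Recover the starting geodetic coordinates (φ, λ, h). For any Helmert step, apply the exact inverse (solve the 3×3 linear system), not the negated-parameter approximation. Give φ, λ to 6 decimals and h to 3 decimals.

φ=10.150953°, λ=11.136205°, h=3709.623 m

start: X=6164571.3476, Y=1213792.6836, Z=1117730.0281 m
→ Helmert⁻¹: X=6164487.0826, Y=1213366.4155, Z=1118272.5799
→ Helmert⁻¹: X=6164693.5961, Y=1213022.6999, Z=1118018.1373
→ Helmert⁻¹: X=6165068.9637, Y=1213325.5067, Z=1117584.4713
→ Helmert⁻¹: X=6164552.2300, Y=1213482.8621, Z=1117354.1223
→ geod (Bowring, a=6378388.000): φ=10.15095300°, λ=11.13620500°, h=3709.6230 m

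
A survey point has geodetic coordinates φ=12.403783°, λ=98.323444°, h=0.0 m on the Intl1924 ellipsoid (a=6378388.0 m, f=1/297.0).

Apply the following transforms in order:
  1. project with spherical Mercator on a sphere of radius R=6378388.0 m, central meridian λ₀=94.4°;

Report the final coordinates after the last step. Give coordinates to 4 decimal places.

start: φ=12.403783°, λ=98.323444°, h=0.000 m
→ merc (R=6378388.0, λ₀=94.4°): E=436772.9760, N=1391751.1130

E=436772.9760 m, N=1391751.1130 m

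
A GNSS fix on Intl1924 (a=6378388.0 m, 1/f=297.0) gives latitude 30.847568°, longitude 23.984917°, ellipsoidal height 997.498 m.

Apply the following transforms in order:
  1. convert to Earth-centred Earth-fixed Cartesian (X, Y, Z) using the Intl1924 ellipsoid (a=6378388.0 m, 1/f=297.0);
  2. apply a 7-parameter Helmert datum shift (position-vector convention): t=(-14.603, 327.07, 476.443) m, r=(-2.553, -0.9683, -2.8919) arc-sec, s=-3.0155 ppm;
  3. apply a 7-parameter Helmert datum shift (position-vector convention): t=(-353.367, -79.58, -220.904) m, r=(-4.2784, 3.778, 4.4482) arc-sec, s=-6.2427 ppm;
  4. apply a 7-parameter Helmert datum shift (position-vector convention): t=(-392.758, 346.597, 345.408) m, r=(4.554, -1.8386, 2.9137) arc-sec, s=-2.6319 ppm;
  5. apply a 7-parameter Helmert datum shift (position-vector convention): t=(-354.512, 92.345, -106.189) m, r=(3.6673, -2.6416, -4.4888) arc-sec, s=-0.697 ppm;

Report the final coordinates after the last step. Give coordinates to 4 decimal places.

start: φ=30.847568°, λ=23.984917°, h=997.498 m
→ ECEF (a=6378388.000, f=1/297.0): X=5008431.4285, Y=2228317.7095, Z=3251954.8861
→ Helmert 7p (PV): X=5008417.6981, Y=2228608.0906, Z=3252417.4541
→ Helmert 7p (PV): X=5008044.5761, Y=2228690.0685, Z=3252038.2852
→ Helmert 7p (PV): X=5007578.1671, Y=2229029.7436, Z=3252468.9805
→ Helmert 7p (PV): X=5007227.0198, Y=2228953.7311, Z=3252464.2869

X=5007227.0198 m, Y=2228953.7311 m, Z=3252464.2869 m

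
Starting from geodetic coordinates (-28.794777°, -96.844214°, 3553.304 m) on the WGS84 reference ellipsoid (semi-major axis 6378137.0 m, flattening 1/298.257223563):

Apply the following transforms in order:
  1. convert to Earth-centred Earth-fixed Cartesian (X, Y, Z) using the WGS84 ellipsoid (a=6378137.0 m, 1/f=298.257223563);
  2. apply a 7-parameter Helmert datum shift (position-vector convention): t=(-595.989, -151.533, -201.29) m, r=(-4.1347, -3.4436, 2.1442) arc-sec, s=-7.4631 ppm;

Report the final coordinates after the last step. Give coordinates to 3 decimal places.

start: φ=-28.794777°, λ=-96.844214°, h=3553.304 m
→ ECEF (a=6378137.000, f=1/298.257223563): X=-666988.8281, Y=-5557059.1214, Z=-3055699.1892
→ Helmert 7p (PV): X=-667471.0573, Y=-5557237.3679, Z=-3055777.4158

X=-667471.057 m, Y=-5557237.368 m, Z=-3055777.416 m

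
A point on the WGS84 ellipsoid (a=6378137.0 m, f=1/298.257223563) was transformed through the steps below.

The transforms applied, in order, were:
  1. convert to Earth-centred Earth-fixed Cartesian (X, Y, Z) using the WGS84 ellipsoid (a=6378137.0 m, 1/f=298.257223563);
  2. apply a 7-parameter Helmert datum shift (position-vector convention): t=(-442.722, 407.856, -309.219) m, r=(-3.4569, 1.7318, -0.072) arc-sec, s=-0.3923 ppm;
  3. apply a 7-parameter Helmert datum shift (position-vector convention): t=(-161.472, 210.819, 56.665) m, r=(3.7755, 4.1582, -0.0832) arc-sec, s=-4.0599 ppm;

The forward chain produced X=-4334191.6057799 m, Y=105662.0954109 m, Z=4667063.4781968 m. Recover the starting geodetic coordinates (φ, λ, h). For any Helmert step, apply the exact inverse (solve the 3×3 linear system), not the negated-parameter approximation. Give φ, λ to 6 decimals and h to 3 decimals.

φ=47.305123°, λ=178.611449°, h=3237.827 m

start: X=-4334191.6058, Y=105662.0954, Z=4667063.4782 m
→ Helmert⁻¹: X=-4334141.8554, Y=105535.3806, Z=4666936.4549
→ Helmert⁻¹: X=-4333740.0561, Y=105047.8328, Z=4667212.8793
→ geod (Bowring, a=6378137.000): φ=47.30512300°, λ=178.61144900°, h=3237.8270 m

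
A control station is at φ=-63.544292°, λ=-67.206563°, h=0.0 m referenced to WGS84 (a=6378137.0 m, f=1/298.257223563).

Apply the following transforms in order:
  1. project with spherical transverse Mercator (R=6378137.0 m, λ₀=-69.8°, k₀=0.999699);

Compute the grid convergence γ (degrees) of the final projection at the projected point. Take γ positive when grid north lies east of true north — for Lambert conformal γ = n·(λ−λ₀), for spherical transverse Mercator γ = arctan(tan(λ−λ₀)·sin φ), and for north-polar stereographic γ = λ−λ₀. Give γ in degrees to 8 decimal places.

-2.32216441

start: φ=-63.544292°, λ=-67.206563°, h=0.000 m
→ into tm (λ₀=-69.8°): φ=-63.54429200°, λ−λ₀=2.59343700°
convergence γ = -2.32216441°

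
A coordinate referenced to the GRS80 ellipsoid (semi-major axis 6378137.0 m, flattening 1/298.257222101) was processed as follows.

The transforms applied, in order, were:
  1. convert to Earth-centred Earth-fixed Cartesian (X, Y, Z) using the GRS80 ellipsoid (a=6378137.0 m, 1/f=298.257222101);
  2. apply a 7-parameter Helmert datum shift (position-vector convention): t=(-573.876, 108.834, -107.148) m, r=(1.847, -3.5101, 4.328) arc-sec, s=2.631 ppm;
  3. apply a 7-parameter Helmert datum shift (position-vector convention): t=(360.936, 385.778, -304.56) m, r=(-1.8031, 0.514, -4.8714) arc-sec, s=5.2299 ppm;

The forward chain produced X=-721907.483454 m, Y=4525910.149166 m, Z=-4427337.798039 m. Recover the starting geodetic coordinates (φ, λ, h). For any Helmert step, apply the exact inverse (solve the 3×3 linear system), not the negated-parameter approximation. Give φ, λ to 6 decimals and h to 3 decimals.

φ=-44.202188°, λ=99.061940°, h=3811.095 m

start: X=-721907.4835, Y=4525910.1492, Z=-4427337.7980 m
→ Helmert⁻¹: X=-722360.4906, Y=4525522.3423, Z=-4426972.3247
→ Helmert⁻¹: X=-721765.0950, Y=4525377.1060, Z=-4426881.7695
→ geod (Bowring, a=6378137.000): φ=-44.20218800°, λ=99.06194000°, h=3811.0950 m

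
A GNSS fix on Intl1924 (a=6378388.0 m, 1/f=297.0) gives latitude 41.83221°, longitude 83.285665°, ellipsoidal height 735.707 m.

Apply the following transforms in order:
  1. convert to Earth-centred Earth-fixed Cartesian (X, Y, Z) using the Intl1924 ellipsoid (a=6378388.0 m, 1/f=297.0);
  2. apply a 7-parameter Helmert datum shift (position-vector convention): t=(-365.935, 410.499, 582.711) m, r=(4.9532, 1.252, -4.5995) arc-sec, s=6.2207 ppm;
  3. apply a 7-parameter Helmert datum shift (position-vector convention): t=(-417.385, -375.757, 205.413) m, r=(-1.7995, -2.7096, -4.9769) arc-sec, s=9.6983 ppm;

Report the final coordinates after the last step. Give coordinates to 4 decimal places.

X=555975.6842 m, Y=4727585.7710 m, Z=4233230.9263 m

start: φ=41.832210°, λ=83.285665°, h=735.707 m
→ ECEF (a=6378388.000, f=1/297.0): X=556560.5649, Y=4727566.3062, Z=4232299.2115
→ Helmert 7p (PV): X=556329.2024, Y=4727892.1690, Z=4233018.3995
→ Helmert 7p (PV): X=555975.6842, Y=4727585.7710, Z=4233230.9263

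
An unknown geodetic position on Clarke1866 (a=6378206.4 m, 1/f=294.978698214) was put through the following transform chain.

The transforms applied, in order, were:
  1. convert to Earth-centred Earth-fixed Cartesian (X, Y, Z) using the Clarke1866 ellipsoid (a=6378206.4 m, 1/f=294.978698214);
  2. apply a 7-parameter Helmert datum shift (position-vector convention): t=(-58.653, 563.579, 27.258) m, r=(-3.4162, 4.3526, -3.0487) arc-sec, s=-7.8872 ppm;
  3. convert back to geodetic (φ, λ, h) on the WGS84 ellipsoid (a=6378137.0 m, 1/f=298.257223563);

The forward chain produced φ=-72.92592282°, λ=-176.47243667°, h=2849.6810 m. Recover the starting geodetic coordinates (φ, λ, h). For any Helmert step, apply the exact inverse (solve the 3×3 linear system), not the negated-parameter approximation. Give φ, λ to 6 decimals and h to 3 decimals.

φ=-72.928655°, λ=-176.457151°, h=3067.140 m

start: φ=-72.925923°, λ=-176.472437°, h=2849.681 m
→ ECEF (a=6378137.000, f=1/298.257223563): X=-1875701.4646, Y=-115628.5638, Z=-6077544.1677
→ Helmert⁻¹: X=-1875527.6382, Y=-116120.1211, Z=-6077660.8617
→ geod (Bowring, a=6378206.400): φ=-72.92865500°, λ=-176.45715100°, h=3067.1400 m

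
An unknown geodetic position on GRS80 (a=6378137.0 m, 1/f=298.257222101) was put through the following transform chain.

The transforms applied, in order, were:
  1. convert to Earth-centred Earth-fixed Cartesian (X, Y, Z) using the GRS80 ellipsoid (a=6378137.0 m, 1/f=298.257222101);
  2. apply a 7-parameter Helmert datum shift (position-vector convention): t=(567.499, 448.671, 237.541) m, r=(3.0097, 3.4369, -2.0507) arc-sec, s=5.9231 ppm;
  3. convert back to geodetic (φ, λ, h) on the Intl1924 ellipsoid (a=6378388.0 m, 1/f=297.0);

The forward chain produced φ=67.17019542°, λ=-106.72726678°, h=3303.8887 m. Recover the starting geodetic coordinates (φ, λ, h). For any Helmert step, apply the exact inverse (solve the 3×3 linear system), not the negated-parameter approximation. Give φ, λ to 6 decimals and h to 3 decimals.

start: φ=67.170195°, λ=-106.727267°, h=3303.889 m
→ ECEF (a=6378388.000, f=1/297.0): X=-714694.4485, Y=-2378088.3186, Z=5858983.2283
→ Helmert⁻¹: X=-715331.6858, Y=-2378444.5259, Z=5858733.7713
→ geod (Bowring, a=6378137.000): φ=67.16440800°, λ=-106.73898000°, h=3450.9720 m

φ=67.164408°, λ=-106.738980°, h=3450.972 m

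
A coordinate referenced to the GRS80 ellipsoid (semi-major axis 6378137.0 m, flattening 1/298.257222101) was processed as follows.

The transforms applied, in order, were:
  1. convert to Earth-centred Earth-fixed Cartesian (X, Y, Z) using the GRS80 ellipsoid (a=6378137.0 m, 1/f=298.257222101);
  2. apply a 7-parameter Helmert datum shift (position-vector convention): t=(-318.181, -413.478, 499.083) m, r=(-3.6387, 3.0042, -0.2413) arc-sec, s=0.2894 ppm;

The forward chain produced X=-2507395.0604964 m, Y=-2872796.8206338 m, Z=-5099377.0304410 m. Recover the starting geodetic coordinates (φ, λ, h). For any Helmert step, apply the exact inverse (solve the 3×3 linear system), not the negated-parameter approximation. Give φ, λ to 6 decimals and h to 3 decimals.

start: X=-2507395.0605, Y=-2872796.8206, Z=-5099377.0304 m
→ Helmert⁻¹: X=-2506998.5140, Y=-2872295.4762, Z=-5099961.8213
→ geod (Bowring, a=6378137.000): φ=-53.40420200°, λ=-131.11512400°, h=3080.7530 m

φ=-53.404202°, λ=-131.115124°, h=3080.753 m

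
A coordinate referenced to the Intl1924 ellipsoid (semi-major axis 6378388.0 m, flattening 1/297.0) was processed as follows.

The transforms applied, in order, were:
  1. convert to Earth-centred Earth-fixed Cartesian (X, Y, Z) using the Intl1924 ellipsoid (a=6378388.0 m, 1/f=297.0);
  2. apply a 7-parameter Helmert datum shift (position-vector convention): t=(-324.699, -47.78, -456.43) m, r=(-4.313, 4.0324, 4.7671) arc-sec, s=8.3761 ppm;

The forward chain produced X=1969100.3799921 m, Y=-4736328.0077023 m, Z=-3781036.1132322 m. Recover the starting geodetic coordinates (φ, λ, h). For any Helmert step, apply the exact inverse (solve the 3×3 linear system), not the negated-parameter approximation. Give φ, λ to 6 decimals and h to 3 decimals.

φ=-36.577029°, λ=-67.421859°, h=1251.993 m

start: X=1969100.3800, Y=-4736328.0077, Z=-3781036.1132 m
→ Helmert⁻¹: X=1969373.0314, Y=-4736207.0192, Z=-3780608.5506
→ geod (Bowring, a=6378388.000): φ=-36.57702900°, λ=-67.42185900°, h=1251.9930 m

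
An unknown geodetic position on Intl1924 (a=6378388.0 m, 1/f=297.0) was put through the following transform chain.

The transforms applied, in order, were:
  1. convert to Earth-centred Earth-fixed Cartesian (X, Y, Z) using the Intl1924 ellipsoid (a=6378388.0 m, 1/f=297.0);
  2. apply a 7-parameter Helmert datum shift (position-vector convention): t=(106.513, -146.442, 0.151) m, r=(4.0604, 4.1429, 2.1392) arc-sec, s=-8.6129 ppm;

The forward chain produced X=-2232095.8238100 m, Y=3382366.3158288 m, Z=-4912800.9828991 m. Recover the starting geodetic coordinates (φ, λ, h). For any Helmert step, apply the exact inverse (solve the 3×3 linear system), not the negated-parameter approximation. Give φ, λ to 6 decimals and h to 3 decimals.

start: X=-2232095.8238, Y=3382366.3158, Z=-4912800.9829 m
→ Helmert⁻¹: X=-2232087.8043, Y=3382468.3272, Z=-4912954.8651
→ geod (Bowring, a=6378388.000): φ=-50.67116700°, λ=123.42078400°, h=3125.7040 m

φ=-50.671167°, λ=123.420784°, h=3125.704 m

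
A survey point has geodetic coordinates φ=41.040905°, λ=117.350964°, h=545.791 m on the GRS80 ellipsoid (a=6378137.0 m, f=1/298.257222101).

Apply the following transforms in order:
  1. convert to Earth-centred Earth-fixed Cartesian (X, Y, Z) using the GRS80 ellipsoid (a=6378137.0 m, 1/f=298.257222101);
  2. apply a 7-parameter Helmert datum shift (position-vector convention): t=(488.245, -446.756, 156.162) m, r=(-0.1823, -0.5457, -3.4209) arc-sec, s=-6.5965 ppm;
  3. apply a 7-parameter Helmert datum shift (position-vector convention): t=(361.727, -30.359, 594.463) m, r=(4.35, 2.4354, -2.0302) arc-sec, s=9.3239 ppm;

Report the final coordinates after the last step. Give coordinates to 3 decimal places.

X=-2212595.435 m, Y=4278918.244 m, Z=4167077.625 m

start: φ=41.040905°, λ=117.350964°, h=545.791 m
→ ECEF (a=6378137.000, f=1/298.257222101): X=-2213590.6359, Y=4279409.3807, Z=4166208.9028
→ Helmert 7p (PV): X=-2213027.8376, Y=4278974.7899, Z=4166327.9440
→ Helmert 7p (PV): X=-2212595.4347, Y=4278918.2438, Z=4167077.6250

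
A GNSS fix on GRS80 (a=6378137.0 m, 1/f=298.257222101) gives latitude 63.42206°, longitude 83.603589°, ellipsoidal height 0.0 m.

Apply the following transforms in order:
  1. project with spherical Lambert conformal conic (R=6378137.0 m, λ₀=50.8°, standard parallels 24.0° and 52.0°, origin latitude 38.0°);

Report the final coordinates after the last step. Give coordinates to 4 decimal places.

E=1740946.0154 m, N=3159376.3836 m

start: φ=63.422060°, λ=83.603589°, h=0.000 m
→ lcc (R=6378137.0, λ₀=50.8°): E=1740946.0154, N=3159376.3836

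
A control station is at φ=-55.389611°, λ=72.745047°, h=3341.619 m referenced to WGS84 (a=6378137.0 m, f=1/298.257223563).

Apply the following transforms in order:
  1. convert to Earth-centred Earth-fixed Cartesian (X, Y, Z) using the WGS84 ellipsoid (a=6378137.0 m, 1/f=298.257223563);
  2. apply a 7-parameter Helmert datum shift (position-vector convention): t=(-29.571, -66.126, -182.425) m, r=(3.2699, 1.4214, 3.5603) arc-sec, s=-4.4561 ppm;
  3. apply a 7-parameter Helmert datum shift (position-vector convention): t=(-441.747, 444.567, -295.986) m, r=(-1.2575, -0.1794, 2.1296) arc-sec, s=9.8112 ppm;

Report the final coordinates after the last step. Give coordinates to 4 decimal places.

start: φ=-55.389611°, λ=72.745047°, h=3341.619 m
→ ECEF (a=6378137.000, f=1/298.257223563): X=1077599.0168, Y=3469376.9500, Z=-5228891.2501
→ Helmert 7p (PV): X=1077468.7270, Y=3469396.8571, Z=-5229002.8010
→ Helmert 7p (PV): X=1077006.2788, Y=3469854.7084, Z=-5229370.3041

X=1077006.2788 m, Y=3469854.7084 m, Z=-5229370.3041 m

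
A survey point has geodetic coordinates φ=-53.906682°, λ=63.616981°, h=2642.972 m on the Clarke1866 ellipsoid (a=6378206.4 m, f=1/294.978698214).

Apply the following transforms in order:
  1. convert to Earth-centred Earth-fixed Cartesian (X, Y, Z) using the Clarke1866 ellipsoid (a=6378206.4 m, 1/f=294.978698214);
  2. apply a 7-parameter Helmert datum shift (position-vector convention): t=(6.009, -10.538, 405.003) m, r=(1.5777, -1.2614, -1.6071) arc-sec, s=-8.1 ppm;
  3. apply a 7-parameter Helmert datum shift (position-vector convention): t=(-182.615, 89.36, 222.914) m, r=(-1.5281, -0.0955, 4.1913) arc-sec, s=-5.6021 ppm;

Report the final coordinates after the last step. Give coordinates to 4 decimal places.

X=1673867.1168 m, Y=3374968.4921 m, Z=-5131854.5872 m

start: φ=-53.906682°, λ=63.616981°, h=2642.972 m
→ ECEF (a=6378206.400, f=1/294.978698214): X=1674075.1800, Y=3374913.7010, Z=-5132564.6528
→ Helmert 7p (PV): X=1674125.3119, Y=3374902.0411, Z=-5132082.0242
→ Helmert 7p (PV): X=1673867.1168, Y=3374968.4921, Z=-5131854.5872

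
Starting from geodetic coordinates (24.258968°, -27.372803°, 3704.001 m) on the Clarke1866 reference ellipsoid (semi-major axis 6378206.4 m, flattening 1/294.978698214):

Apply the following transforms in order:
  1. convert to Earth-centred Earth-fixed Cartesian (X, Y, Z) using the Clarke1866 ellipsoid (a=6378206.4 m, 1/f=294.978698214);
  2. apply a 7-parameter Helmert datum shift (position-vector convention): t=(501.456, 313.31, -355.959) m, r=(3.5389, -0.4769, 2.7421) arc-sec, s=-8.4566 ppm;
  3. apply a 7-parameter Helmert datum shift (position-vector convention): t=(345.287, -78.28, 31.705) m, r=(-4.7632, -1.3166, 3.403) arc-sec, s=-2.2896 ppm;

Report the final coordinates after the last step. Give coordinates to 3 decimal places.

start: φ=24.258968°, λ=-27.372803°, h=3704.001 m
→ ECEF (a=6378206.400, f=1/294.978698214): X=5169864.4482, Y=-2676690.5811, Z=2605832.2403
→ Helmert 7p (PV): X=5170351.7438, Y=-2676330.6155, Z=2605420.2741
→ Helmert 7p (PV): X=5170712.7168, Y=-2676257.3005, Z=2605540.8197

X=5170712.717 m, Y=-2676257.300 m, Z=2605540.820 m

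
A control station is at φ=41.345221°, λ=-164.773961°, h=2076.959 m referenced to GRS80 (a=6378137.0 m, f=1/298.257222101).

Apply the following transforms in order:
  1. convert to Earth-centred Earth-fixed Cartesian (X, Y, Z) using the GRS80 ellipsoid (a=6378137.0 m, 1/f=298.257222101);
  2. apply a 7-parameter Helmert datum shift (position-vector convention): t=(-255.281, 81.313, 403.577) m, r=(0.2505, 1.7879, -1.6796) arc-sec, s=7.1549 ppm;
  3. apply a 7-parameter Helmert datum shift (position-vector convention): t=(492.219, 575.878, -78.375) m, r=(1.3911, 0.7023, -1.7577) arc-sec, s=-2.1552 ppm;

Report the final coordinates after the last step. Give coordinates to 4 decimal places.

X=-4628282.1948 m, Y=-1259106.9864 m, Z=4193046.3265 m

start: φ=41.345221°, λ=-164.773961°, h=2076.959 m
→ ECEF (a=6378137.000, f=1/298.257222101): X=-4628525.6180, Y=-1259801.6418, Z=4192654.3087
→ Helmert 7p (PV): X=-4628787.9321, Y=-1259696.7443, Z=4193126.4740
→ Helmert 7p (PV): X=-4628282.1948, Y=-1259106.9864, Z=4193046.3265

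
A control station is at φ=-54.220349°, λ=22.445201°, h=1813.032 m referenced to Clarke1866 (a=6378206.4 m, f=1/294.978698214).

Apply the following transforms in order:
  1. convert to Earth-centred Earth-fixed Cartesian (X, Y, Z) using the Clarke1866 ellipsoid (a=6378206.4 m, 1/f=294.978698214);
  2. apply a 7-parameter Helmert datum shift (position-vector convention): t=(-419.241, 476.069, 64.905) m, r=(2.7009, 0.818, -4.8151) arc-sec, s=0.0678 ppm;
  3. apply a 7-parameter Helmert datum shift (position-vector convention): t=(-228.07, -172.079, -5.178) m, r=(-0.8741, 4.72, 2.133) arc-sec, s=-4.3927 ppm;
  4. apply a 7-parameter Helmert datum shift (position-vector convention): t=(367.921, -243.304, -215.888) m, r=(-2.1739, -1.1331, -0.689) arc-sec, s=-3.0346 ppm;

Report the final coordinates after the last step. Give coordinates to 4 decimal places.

X=3454933.5844 m, Y=1427357.3294 m, Z=-5152584.5077 m

start: φ=-54.220349°, λ=22.445201°, h=1813.032 m
→ ECEF (a=6378206.400, f=1/294.978698214): X=3455325.1053, Y=1427372.2949, Z=-5152390.0733
→ Helmert 7p (PV): X=3454918.9863, Y=1427835.2658, Z=-5152320.5302
→ Helmert 7p (PV): X=3454543.0735, Y=1427670.8079, Z=-5152388.1856
→ Helmert 7p (PV): X=3454933.5844, Y=1427357.3294, Z=-5152584.5077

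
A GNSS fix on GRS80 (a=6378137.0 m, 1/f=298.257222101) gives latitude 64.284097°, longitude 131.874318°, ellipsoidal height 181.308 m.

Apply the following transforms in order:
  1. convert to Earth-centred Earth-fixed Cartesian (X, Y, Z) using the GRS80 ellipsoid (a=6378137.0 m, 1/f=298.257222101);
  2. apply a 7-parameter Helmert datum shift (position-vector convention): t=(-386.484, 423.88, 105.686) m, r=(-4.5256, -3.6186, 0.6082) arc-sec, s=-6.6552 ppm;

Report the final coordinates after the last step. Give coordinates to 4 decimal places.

X=-1852897.4362 m, Y=2066945.1106 m, Z=5723681.0674 m

start: φ=64.284097°, λ=131.874318°, h=181.308 m
→ ECEF (a=6378137.000, f=1/298.257222101): X=-1852416.7746, Y=2066414.8640, Z=5723691.3097
→ Helmert 7p (PV): X=-1852897.4362, Y=2066945.1106, Z=5723681.0674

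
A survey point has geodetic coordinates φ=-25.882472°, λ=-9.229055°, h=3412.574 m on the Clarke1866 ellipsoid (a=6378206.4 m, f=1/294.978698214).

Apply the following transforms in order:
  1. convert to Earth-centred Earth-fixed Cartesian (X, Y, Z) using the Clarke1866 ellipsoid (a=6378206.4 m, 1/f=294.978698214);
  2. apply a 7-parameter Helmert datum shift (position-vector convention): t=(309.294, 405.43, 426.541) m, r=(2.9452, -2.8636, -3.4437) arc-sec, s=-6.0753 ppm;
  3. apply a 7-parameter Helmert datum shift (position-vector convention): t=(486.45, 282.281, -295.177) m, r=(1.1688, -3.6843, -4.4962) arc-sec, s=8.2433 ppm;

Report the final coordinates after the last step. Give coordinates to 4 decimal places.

start: φ=-25.882472°, λ=-9.229055°, h=3412.574 m
→ ECEF (a=6378206.400, f=1/294.978698214): X=5670820.6265, Y=-921423.9076, Z=-2768685.7339
→ Helmert 7p (PV): X=5671118.5228, Y=-921068.0234, Z=-2768176.8008
→ Helmert 7p (PV): X=5671681.0893, Y=-920901.2701, Z=-2768398.7177

X=5671681.0893 m, Y=-920901.2701 m, Z=-2768398.7177 m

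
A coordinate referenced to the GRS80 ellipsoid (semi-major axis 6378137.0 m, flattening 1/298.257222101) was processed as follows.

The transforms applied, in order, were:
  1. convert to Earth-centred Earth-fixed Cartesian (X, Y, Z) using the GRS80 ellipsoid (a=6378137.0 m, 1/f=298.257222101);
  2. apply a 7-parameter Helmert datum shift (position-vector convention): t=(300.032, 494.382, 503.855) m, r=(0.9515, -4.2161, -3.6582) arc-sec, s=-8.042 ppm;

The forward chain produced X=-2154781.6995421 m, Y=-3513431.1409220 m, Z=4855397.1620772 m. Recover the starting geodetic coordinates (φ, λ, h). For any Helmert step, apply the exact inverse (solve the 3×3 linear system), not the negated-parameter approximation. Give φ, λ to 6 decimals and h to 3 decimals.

start: X=-2154781.6995, Y=-3513431.1409, Z=4855397.1621 m
→ Helmert⁻¹: X=-2154937.5038, Y=-3513969.6048, Z=4854992.6078
→ geod (Bowring, a=6378137.000): φ=49.85694600°, λ=-121.51865600°, h=3200.4370 m

φ=49.856946°, λ=-121.518656°, h=3200.437 m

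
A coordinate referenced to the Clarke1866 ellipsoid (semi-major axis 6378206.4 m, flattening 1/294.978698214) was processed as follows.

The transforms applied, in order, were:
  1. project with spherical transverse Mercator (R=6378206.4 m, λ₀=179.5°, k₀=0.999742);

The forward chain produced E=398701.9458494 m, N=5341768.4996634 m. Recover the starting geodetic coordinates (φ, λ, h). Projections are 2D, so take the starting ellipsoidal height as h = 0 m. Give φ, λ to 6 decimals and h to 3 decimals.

start: E=398701.9458, N=5341768.4997 m
→ tm⁻¹: φ=47.87375700°, λ=-175.15833000°

φ=47.873757°, λ=-175.158330°, h=0.000 m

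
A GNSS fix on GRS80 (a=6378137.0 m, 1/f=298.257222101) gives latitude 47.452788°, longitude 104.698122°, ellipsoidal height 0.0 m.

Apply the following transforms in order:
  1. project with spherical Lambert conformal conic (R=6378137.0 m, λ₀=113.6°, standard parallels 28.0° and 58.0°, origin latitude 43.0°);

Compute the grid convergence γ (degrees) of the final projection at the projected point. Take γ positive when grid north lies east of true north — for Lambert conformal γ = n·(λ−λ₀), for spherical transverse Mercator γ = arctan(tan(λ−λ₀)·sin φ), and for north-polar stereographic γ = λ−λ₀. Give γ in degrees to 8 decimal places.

-6.14351164

start: φ=47.452788°, λ=104.698122°, h=0.000 m
→ into lcc (λ₀=113.6°): φ=47.45278800°, λ−λ₀=-8.90187800°
convergence γ = -6.14351164°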